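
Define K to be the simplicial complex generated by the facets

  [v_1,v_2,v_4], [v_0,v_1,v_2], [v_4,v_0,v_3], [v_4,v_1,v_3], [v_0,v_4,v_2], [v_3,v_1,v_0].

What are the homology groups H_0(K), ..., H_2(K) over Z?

H_0 = Z,  H_1 = 0,  H_2 = Z.

K has 5 vertices, 9 edges, 6 triangles.
rank ∂_0 = 0, rank ∂_1 = 4 ⇒ b_0 = 5 − 0 − 4 = 1; all invariant factors of ∂_1 are 1 so no torsion. So H_0 = Z.
rank ∂_1 = 4, rank ∂_2 = 5 ⇒ b_1 = 9 − 4 − 5 = 0; all invariant factors of ∂_2 are 1 so no torsion. So H_1 = 0.
rank ∂_2 = 5, rank ∂_3 = 0 ⇒ b_2 = 6 − 5 − 0 = 1. So H_2 = Z.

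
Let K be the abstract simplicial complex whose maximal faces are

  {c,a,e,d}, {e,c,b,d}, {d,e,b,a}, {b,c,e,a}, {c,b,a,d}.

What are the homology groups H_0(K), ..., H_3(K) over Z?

Take the total order a < b < c < d < e on the vertex set. Then K (dimension 3) consists of the simplices:

  0-simplices (5): a, b, c, d, e
  1-simplices (10): ab, ac, ad, ae, bc, bd, be, cd, ce, de
  2-simplices (10): abc, abd, abe, acd, ace, ade, bcd, bce, bde, cde
  3-simplices (5): abcd, abce, abde, acde, bcde

giving chain groups C_0 ≅ Z^5, C_1 ≅ Z^10, C_2 ≅ Z^10, C_3 ≅ Z^5.

∂_1: C_1 → C_0 maps an edge to its endpoints' difference, ∂[p,q] = q − p. For instance
  ∂bd = d − b.
This gives a 5×10 integer matrix of rank 4; reducing to Smith normal form yields diagonal entries (1,1,1,1).

Boundary ∂_2: C_2 → C_1 acts by ∂[p,q,r] = [q,r] − [p,r] + [p,q]. For instance
  ∂cde = de − ce + cd,
  ∂abd = bd − ad + ab.
This gives a 10×10 integer matrix of rank 6; reducing to Smith normal form yields diagonal entries (1,1,1,1,1,1).

∂_3: C_3 → C_2 sends each 3-simplex σ to the alternating sum Σ_i (−1)^i (σ with its i-th vertex removed). For instance
  ∂abcd = bcd − acd + abd − abc,
  ∂abde = bde − ade + abe − abd.
The 10×5 boundary matrix has rank 4 and Smith normal form diag(1,1,1,1).

Reading off H_k = ker ∂_k / im ∂_{k+1}:

  H_0: rank C_0 − rank ∂_1 = 5 − 4 = 1, and the invariant factors of ∂_1 are all 1, so H_0 = Z.
  H_1: rank ker ∂_1 − rank ∂_2 = (10 − 4) − 6 = 0, and the invariant factors of ∂_2 are all 1, so H_1 = 0.
  H_2: rank ker ∂_2 − rank ∂_3 = (10 − 6) − 4 = 0, and the invariant factors of ∂_3 are all 1, so H_2 = 0.
  H_3: rank ker ∂_3 − rank ∂_4 = (5 − 4) − 0 = 1, and there is no ∂_4, so H_3 = Z.

H_0 ≅ Z,  H_1 = 0,  H_2 = 0,  H_3 ≅ Z.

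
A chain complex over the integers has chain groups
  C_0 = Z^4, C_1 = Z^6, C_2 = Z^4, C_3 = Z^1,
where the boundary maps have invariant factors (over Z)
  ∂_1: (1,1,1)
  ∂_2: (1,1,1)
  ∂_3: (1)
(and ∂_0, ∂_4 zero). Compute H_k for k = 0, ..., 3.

H_0 ≅ Z,  H_1 = 0,  H_2 = 0,  H_3 = 0.

H_0: b_0 = 4 − 0 − 3 = 1; torsion from ∂_1 factors > 1: none. So H_0 ≅ Z.
H_1: b_1 = 6 − 3 − 3 = 0; torsion from ∂_2 factors > 1: none. So H_1 ≅ 0.
H_2: b_2 = 4 − 3 − 1 = 0; torsion from ∂_3 factors > 1: none. So H_2 ≅ 0.
H_3: b_3 = 1 − 1 − 0 = 0; torsion from ∂_4 factors > 1: none. So H_3 ≅ 0.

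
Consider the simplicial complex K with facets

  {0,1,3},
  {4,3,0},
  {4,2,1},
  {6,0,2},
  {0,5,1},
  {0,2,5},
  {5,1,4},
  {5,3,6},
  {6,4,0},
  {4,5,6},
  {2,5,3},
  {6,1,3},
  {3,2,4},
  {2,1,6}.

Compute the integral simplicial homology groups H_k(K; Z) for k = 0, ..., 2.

H_0 = Z,  H_1 = Z^2,  H_2 = Z.

Fix the vertex order 0 < 1 < 2 < 3 < 4 < 5 < 6 and write every simplex with vertices in increasing order. Then dim K = 2 and the simplices of K are:

  0-simplices (7): [0], [1], [2], [3], [4], [5], [6]
  1-simplices (21): [0,1], [0,2], [0,3], [0,4], [0,5], [0,6], [1,2], [1,3], [1,4], [1,5], [1,6], [2,3], [2,4], [2,5], [2,6], [3,4], [3,5], [3,6], [4,5], [4,6], [5,6]
  2-simplices (14): [0,1,3], [0,1,5], [0,2,5], [0,2,6], [0,3,4], [0,4,6], [1,2,4], [1,2,6], [1,3,6], [1,4,5], [2,3,4], [2,3,5], [3,5,6], [4,5,6]

giving chain groups C_0 ≅ Z^7, C_1 ≅ Z^21, C_2 ≅ Z^14.

Boundary ∂_1: C_1 → C_0 sends each edge [p,q] (with p < q) to q − p.
The resulting 7×21 matrix has rank 6, and its Smith normal form has invariant factors (1,1,1,1,1,1).

∂_2: C_2 → C_1 acts by ∂[p,q,r] = [q,r] − [p,r] + [p,q]. For instance
  ∂[0,2,6] = [2,6] − [0,6] + [0,2],
  ∂[0,1,5] = [1,5] − [0,5] + [0,1].
The 21×14 boundary matrix has rank 13 and Smith normal form diag(1,1,1,1,1,1,1,1,1,1,1,1,1).

Computing H_k = (kernel of ∂_k) / (image of ∂_{k+1}):

  H_0: rank C_0 − rank ∂_1 = 7 − 6 = 1, and the invariant factors of ∂_1 are all 1, so H_0 = Z.
  H_1: rank ker ∂_1 − rank ∂_2 = (21 − 6) − 13 = 2, and the invariant factors of ∂_2 are all 1, so H_1 = Z^2.
  H_2: rank ker ∂_2 − rank ∂_3 = (14 − 13) − 0 = 1, and there is no ∂_3, so H_2 = Z.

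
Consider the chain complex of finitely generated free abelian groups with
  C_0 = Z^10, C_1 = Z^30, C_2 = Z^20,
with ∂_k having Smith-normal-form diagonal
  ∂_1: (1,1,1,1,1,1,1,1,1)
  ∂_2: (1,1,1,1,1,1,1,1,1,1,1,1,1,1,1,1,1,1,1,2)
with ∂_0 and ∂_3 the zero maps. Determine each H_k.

H_0: b_0 = 10 − 0 − 9 = 1; torsion from ∂_1 factors > 1: none. So H_0 ≅ Z.
H_1: b_1 = 30 − 9 − 20 = 1; torsion from ∂_2 factors > 1: [2]. So H_1 ≅ Z ⊕ Z/2.
H_2: b_2 = 20 − 20 − 0 = 0; torsion from ∂_3 factors > 1: none. So H_2 ≅ 0.

H_0 ≅ Z,  H_1 ≅ Z ⊕ Z/2,  H_2 = 0.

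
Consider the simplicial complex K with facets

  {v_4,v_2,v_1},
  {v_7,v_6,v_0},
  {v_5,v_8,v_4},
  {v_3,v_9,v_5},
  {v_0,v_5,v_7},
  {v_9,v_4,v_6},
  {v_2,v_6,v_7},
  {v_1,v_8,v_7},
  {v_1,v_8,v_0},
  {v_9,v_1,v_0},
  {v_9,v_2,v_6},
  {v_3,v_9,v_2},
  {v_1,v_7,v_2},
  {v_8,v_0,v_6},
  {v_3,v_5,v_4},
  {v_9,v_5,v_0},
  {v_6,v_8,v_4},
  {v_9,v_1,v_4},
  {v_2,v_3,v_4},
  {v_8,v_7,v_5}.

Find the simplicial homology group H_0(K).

K has 10 vertices, 30 edges, 20 triangles.
rank ∂_0 = 0, rank ∂_1 = 9 ⇒ b_0 = 10 − 0 − 9 = 1; all invariant factors of ∂_1 are 1 so no torsion. So H_0 ≅ Z.

H_0 ≅ Z.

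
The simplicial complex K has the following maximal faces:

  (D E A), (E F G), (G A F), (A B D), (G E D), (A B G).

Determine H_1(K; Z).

Take the total order A < B < D < E < F < G on the vertex set. Then K (dimension 2) consists of the simplices:

  0-simplices (6): A, B, D, E, F, G
  1-simplices (12): AB, AD, AE, AF, AG, BD, BG, DE, DG, EF, EG, FG
  2-simplices (6): ABD, ABG, ADE, AFG, DEG, EFG

giving chain groups C_0 ≅ Z^6, C_1 ≅ Z^12, C_2 ≅ Z^6.

The boundary map ∂_1: C_1 → C_0 is given by ∂[p,q] = [q] − [p].
The 6×12 boundary matrix has rank 5 and Smith normal form diag(1,1,1,1,1).

∂_2: C_2 → C_1 sends each 2-simplex [p,q,r] to [q,r] − [p,r] + [p,q]. For instance
  ∂ABD = BD − AD + AB,
  ∂ABG = BG − AG + AB.
The 12×6 boundary matrix has rank 6 and Smith normal form diag(1,1,1,1,1,1).

Computing H_k = (kernel of ∂_k) / (image of ∂_{k+1}):

  H_1: rank ker ∂_1 − rank ∂_2 = (12 − 5) − 6 = 1, and the invariant factors of ∂_2 are all 1, so H_1 = Z.

H_1 = Z.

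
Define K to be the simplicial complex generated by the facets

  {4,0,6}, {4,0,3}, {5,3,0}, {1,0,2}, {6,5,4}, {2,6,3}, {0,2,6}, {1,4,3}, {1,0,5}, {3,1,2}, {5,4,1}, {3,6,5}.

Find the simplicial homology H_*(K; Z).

Order the vertices as 0 < 1 < 2 < 3 < 4 < 5 < 6. Listing each simplex with vertices in this order, K has dimension 2 with simplices:

  0-simplices (7): [0], [1], [2], [3], [4], [5], [6]
  1-simplices (18): [0,1], [0,2], [0,3], [0,4], [0,5], [0,6], [1,2], [1,3], [1,4], [1,5], [2,3], [2,6], [3,4], [3,5], [3,6], [4,5], [4,6], [5,6]
  2-simplices (12): [0,1,2], [0,1,5], [0,2,6], [0,3,4], [0,3,5], [0,4,6], [1,2,3], [1,3,4], [1,4,5], [2,3,6], [3,5,6], [4,5,6]

so the chain groups are C_0 ≅ Z^7, C_1 ≅ Z^18, C_2 ≅ Z^12.

∂_1: C_1 → C_0 maps an edge to its endpoints' difference, ∂[p,q] = q − p.
The 7×18 boundary matrix has rank 6 and Smith normal form diag(1,1,1,1,1,1).

∂_2: C_2 → C_1 maps a triangle to the signed sum of its edges. For instance
  ∂[1,4,5] = [4,5] − [1,5] + [1,4],
  ∂[0,1,2] = [1,2] − [0,2] + [0,1].
As a 18×12 matrix over Z this has rank 12, with invariant factors (1,1,1,1,1,1,1,1,1,1,1,2).

Computing H_k = (kernel of ∂_k) / (image of ∂_{k+1}):

  H_0: rank C_0 − rank ∂_1 = 7 − 6 = 1, and the invariant factors of ∂_1 are all 1, so H_0 = Z.
  H_1: rank ker ∂_1 − rank ∂_2 = (18 − 6) − 12 = 0, and ∂_2 has invariant factor 2 > 1, so H_1 = Z/2.
  H_2: rank ker ∂_2 − rank ∂_3 = (12 − 12) − 0 = 0, and there is no ∂_3, so H_2 = 0.

H_0 ≅ Z,  H_1 ≅ Z/2,  H_2 = 0.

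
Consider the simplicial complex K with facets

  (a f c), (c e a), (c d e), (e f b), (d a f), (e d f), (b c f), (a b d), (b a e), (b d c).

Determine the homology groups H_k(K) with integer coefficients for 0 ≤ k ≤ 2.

H_0 ≅ Z,  H_1 ≅ Z/2,  H_2 = 0.

We work with the vertex ordering a < b < c < d < e < f. The simplices of K, each written with vertices in increasing order, are:

  0-simplices (6): a, b, c, d, e, f
  1-simplices (15): ab, ac, ad, ae, af, bc, bd, be, bf, cd, ce, cf, de, df, ef
  2-simplices (10): abd, abe, ace, acf, adf, bcd, bcf, bef, cde, def

giving chain groups C_0 ≅ Z^6, C_1 ≅ Z^15, C_2 ≅ Z^10.

The boundary map ∂_1: C_1 → C_0 sends each edge [p,q] (with p < q) to q − p. For instance
  ∂bd = d − b.
The 6×15 boundary matrix has rank 5 and Smith normal form diag(1,1,1,1,1).

The boundary map ∂_2: C_2 → C_1 acts by ∂[p,q,r] = [q,r] − [p,r] + [p,q]. For instance
  ∂abd = bd − ad + ab,
  ∂bcf = cf − bf + bc.
As a 15×10 matrix over Z this has rank 10, with invariant factors (1,1,1,1,1,1,1,1,1,2).

From H_k ≅ ker(∂_k) / im(∂_{k+1}) we obtain:

  H_0: rank C_0 − rank ∂_1 = 6 − 5 = 1, and the invariant factors of ∂_1 are all 1, so H_0 = Z.
  H_1: rank ker ∂_1 − rank ∂_2 = (15 − 5) − 10 = 0, and ∂_2 has invariant factor 2 > 1, so H_1 = Z/2.
  H_2: rank ker ∂_2 − rank ∂_3 = (10 − 10) − 0 = 0, and there is no ∂_3, so H_2 = 0.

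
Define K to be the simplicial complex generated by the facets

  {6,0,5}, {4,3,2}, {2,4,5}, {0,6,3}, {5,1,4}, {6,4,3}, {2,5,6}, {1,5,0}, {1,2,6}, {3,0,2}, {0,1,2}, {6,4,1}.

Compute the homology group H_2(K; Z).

H_2 ≅ 0.

Fix the vertex order 0 < 1 < 2 < 3 < 4 < 5 < 6 and write every simplex with vertices in increasing order. Then dim K = 2 and the simplices of K are:

  0-simplices (7): [0], [1], [2], [3], [4], [5], [6]
  1-simplices (18): [0,1], [0,2], [0,3], [0,5], [0,6], [1,2], [1,4], [1,5], [1,6], [2,3], [2,4], [2,5], [2,6], [3,4], [3,6], [4,5], [4,6], [5,6]
  2-simplices (12): [0,1,2], [0,1,5], [0,2,3], [0,3,6], [0,5,6], [1,2,6], [1,4,5], [1,4,6], [2,3,4], [2,4,5], [2,5,6], [3,4,6]

Hence C_0 ≅ Z^7, C_1 ≅ Z^18, C_2 ≅ Z^12.

The boundary map ∂_1: C_1 → C_0 sends each edge [p,q] (with p < q) to q − p. For instance
  ∂[2,3] = [3] − [2].
The resulting 7×18 matrix has rank 6, and its Smith normal form has invariant factors (1,1,1,1,1,1).

∂_2: C_2 → C_1 maps a triangle to the signed sum of its edges. For instance
  ∂[3,4,6] = [4,6] − [3,6] + [3,4],
  ∂[1,4,5] = [4,5] − [1,5] + [1,4].
The resulting 18×12 matrix has rank 12, and its Smith normal form has invariant factors (1,1,1,1,1,1,1,1,1,1,1,2).

Reading off H_k = ker ∂_k / im ∂_{k+1}:

  H_2: rank ker ∂_2 − rank ∂_3 = (12 − 12) − 0 = 0, and there is no ∂_3, so H_2 ≅ 0.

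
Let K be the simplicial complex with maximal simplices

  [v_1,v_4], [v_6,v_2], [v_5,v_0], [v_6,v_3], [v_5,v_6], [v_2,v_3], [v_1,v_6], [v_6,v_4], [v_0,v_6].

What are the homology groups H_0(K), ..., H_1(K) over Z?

H_0 = Z,  H_1 = Z^3.

Fix the vertex order v_0 < v_1 < v_2 < v_3 < v_4 < v_5 < v_6 and write every simplex with vertices in increasing order. Then dim K = 1 and the simplices of K are:

  0-simplices (7): [v_0], [v_1], [v_2], [v_3], [v_4], [v_5], [v_6]
  1-simplices (9): [v_0,v_5], [v_0,v_6], [v_1,v_4], [v_1,v_6], [v_2,v_3], [v_2,v_6], [v_3,v_6], [v_4,v_6], [v_5,v_6]

so the chain groups are C_0 ≅ Z^7, C_1 ≅ Z^9.

The boundary map ∂_1: C_1 → C_0 sends each edge [p,q] (with p < q) to q − p.
The 7×9 boundary matrix has rank 6 and Smith normal form diag(1,1,1,1,1,1).

Now H_k = ker ∂_k / im ∂_{k+1}, so:

  H_0: rank C_0 − rank ∂_1 = 7 − 6 = 1, and the invariant factors of ∂_1 are all 1, so H_0 ≅ Z.
  H_1: rank ker ∂_1 − rank ∂_2 = (9 − 6) − 0 = 3, and there is no ∂_2, so H_1 ≅ Z^3.

(K is a triangulation of a wedge of 3 circles.)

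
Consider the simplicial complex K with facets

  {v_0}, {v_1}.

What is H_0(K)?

H_0 = Z^2.

Fix the vertex order v_0 < v_1 and write every simplex with vertices in increasing order. Then dim K = 0 and the simplices of K are:

  0-simplices (2): [v_0], [v_1]

giving chain groups C_0 ≅ Z^2.

Computing H_k = (kernel of ∂_k) / (image of ∂_{k+1}):

  H_0: rank C_0 − rank ∂_1 = 2 − 0 = 2, and there is no ∂_1, so H_0 = Z^2.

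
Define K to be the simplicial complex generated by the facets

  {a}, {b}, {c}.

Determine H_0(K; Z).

We work with the vertex ordering a < b < c. The simplices of K, each written with vertices in increasing order, are:

  0-simplices (3): a, b, c

giving chain groups C_0 ≅ Z^3.

Reading off H_k = ker ∂_k / im ∂_{k+1}:

  H_0: rank C_0 − rank ∂_1 = 3 − 0 = 3, and there is no ∂_1, so H_0 ≅ Z^3.

H_0 ≅ Z^3.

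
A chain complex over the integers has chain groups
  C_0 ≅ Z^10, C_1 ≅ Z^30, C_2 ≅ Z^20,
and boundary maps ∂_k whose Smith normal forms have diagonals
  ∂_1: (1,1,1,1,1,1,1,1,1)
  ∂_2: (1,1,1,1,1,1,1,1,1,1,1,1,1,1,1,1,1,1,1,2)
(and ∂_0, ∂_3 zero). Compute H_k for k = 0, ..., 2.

H_0: b_0 = 10 − 0 − 9 = 1; torsion from ∂_1 factors > 1: none. So H_0 ≅ Z.
H_1: b_1 = 30 − 9 − 20 = 1; torsion from ∂_2 factors > 1: [2]. So H_1 ≅ Z ⊕ Z/2Z.
H_2: b_2 = 20 − 20 − 0 = 0; torsion from ∂_3 factors > 1: none. So H_2 ≅ 0.

H_0 ≅ Z,  H_1 ≅ Z ⊕ Z/2Z,  H_2 = 0.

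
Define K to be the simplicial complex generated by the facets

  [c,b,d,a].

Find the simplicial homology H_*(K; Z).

H_0 ≅ Z,  H_1 = 0,  H_2 = 0,  H_3 = 0.

Fix the vertex order a < b < c < d and write every simplex with vertices in increasing order. Then dim K = 3 and the simplices of K are:

  0-simplices (4): a, b, c, d
  1-simplices (6): ab, ac, ad, bc, bd, cd
  2-simplices (4): abc, abd, acd, bcd
  3-simplices (1): abcd

Hence C_0 ≅ Z^4, C_1 ≅ Z^6, C_2 ≅ Z^4, C_3 ≅ Z^1.

The boundary map ∂_1: C_1 → C_0 maps an edge to its endpoints' difference, ∂[p,q] = q − p. For instance
  ∂bd = d − b.
This gives a 4×6 integer matrix of rank 3; reducing to Smith normal form yields diagonal entries (1,1,1).

Boundary ∂_2: C_2 → C_1 maps a triangle to the signed sum of its edges. For instance
  ∂acd = cd − ad + ac,
  ∂abc = bc − ac + ab.
This gives a 6×4 integer matrix of rank 3; reducing to Smith normal form yields diagonal entries (1,1,1).

∂_3: C_3 → C_2 sends each 3-simplex σ to the alternating sum Σ_i (−1)^i (σ with its i-th vertex removed). For instance
  ∂abcd = bcd − acd + abd − abc.
The resulting 4×1 matrix has rank 1, and its Smith normal form has invariant factors (1).

From H_k ≅ ker(∂_k) / im(∂_{k+1}) we obtain:

  H_0: rank C_0 − rank ∂_1 = 4 − 3 = 1, and the invariant factors of ∂_1 are all 1, so H_0 = Z.
  H_1: rank ker ∂_1 − rank ∂_2 = (6 − 3) − 3 = 0, and the invariant factors of ∂_2 are all 1, so H_1 = 0.
  H_2: rank ker ∂_2 − rank ∂_3 = (4 − 3) − 1 = 0, and the invariant factors of ∂_3 are all 1, so H_2 = 0.
  H_3: rank ker ∂_3 − rank ∂_4 = (1 − 1) − 0 = 0, and there is no ∂_4, so H_3 = 0.

(K is a triangulation of the 3-simplex.)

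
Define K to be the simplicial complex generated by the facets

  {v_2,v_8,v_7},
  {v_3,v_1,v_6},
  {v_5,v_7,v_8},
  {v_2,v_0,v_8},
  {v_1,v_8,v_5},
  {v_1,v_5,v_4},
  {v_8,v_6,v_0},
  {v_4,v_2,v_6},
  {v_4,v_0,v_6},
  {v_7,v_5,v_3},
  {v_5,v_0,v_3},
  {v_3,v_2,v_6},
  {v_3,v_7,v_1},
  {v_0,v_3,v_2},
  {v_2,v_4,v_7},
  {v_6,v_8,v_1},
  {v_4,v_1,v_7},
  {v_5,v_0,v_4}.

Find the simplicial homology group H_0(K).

H_0 = Z.

Fix the vertex order v_0 < v_1 < v_2 < v_3 < v_4 < v_5 < v_6 < v_7 < v_8 and write every simplex with vertices in increasing order. Then dim K = 2 and the simplices of K are:

  0-simplices (9): [v_0], [v_1], [v_2], [v_3], [v_4], [v_5], [v_6], [v_7], [v_8]
  1-simplices (27): (27 of them)
  2-simplices (18): (18 of them)

Hence C_0 ≅ Z^9, C_1 ≅ Z^27, C_2 ≅ Z^18.

∂_1: C_1 → C_0 maps an edge to its endpoints' difference, ∂[p,q] = q − p.
The resulting 9×27 matrix has rank 8, and its Smith normal form has invariant factors (1,1,1,1,1,1,1,1).

The boundary map ∂_2: C_2 → C_1 sends each 2-simplex [p,q,r] to [q,r] − [p,r] + [p,q]. For instance
  ∂[v_0,v_2,v_3] = [v_2,v_3] − [v_0,v_3] + [v_0,v_2],
  ∂[v_1,v_4,v_5] = [v_4,v_5] − [v_1,v_5] + [v_1,v_4].
The 27×18 boundary matrix has rank 18 and Smith normal form diag(1,1,1,1,1,1,1,1,1,1,1,1,1,1,1,1,1,2).

From H_k ≅ ker(∂_k) / im(∂_{k+1}) we obtain:

  H_0: rank C_0 − rank ∂_1 = 9 − 8 = 1, and the invariant factors of ∂_1 are all 1, so H_0 ≅ Z.

(K is a triangulation of the Klein bottle.)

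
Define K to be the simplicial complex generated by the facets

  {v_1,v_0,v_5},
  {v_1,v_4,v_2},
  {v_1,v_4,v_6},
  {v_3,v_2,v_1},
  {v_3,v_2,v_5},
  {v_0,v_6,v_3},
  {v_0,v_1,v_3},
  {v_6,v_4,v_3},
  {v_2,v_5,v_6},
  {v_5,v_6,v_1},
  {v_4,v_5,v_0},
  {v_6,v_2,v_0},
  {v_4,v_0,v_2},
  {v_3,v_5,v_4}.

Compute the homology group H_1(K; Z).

H_1 = Z^2.

Order the vertices as v_0 < v_1 < v_2 < v_3 < v_4 < v_5 < v_6. Listing each simplex with vertices in this order, K has dimension 2 with simplices:

  0-simplices (7): [v_0], [v_1], [v_2], [v_3], [v_4], [v_5], [v_6]
  1-simplices (21): (21 of them)
  2-simplices (14): (14 of them)

giving chain groups C_0 ≅ Z^7, C_1 ≅ Z^21, C_2 ≅ Z^14.

Boundary ∂_1: C_1 → C_0 is given by ∂[p,q] = [q] − [p]. For instance
  ∂[v_5,v_6] = [v_6] − [v_5].
The resulting 7×21 matrix has rank 6, and its Smith normal form has invariant factors (1,1,1,1,1,1).

∂_2: C_2 → C_1 sends each 2-simplex [p,q,r] to [q,r] − [p,r] + [p,q]. For instance
  ∂[v_1,v_4,v_6] = [v_4,v_6] − [v_1,v_6] + [v_1,v_4],
  ∂[v_0,v_1,v_5] = [v_1,v_5] − [v_0,v_5] + [v_0,v_1].
As a 21×14 matrix over Z this has rank 13, with invariant factors (1,1,1,1,1,1,1,1,1,1,1,1,1).

Now H_k = ker ∂_k / im ∂_{k+1}, so:

  H_1: rank ker ∂_1 − rank ∂_2 = (21 − 6) − 13 = 2, and the invariant factors of ∂_2 are all 1, so H_1 ≅ Z^2.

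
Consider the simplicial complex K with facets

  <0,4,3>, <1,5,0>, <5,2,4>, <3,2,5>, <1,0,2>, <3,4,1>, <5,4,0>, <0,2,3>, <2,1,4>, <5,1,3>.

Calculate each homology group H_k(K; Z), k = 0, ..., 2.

K has 6 vertices, 15 edges, 10 triangles.
rank ∂_0 = 0, rank ∂_1 = 5 ⇒ b_0 = 6 − 0 − 5 = 1; all invariant factors of ∂_1 are 1 so no torsion. So H_0 ≅ Z.
rank ∂_1 = 5, rank ∂_2 = 10 ⇒ b_1 = 15 − 5 − 10 = 0; ∂_2 has invariant factor(s) [2] giving torsion. So H_1 ≅ Z_2.
rank ∂_2 = 10, rank ∂_3 = 0 ⇒ b_2 = 10 − 10 − 0 = 0. So H_2 ≅ 0.

H_0 ≅ Z,  H_1 ≅ Z_2,  H_2 = 0.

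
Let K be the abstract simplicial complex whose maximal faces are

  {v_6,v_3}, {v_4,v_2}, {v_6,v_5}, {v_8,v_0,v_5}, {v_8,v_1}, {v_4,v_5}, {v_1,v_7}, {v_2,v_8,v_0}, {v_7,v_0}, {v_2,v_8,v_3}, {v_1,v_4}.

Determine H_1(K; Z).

K has 9 vertices, 15 edges, 3 triangles.
rank ∂_1 = 8, rank ∂_2 = 3 ⇒ b_1 = 15 − 8 − 3 = 4; all invariant factors of ∂_2 are 1 so no torsion. So H_1 = Z^4.

H_1 ≅ Z^4.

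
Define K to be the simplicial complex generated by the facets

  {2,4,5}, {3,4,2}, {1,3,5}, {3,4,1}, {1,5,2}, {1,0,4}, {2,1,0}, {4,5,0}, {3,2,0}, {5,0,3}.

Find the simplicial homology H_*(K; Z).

H_0 = Z,  H_1 = Z/2,  H_2 = 0.

Order the vertices as 0 < 1 < 2 < 3 < 4 < 5. Listing each simplex with vertices in this order, K has dimension 2 with simplices:

  0-simplices (6): [0], [1], [2], [3], [4], [5]
  1-simplices (15): [0,1], [0,2], [0,3], [0,4], [0,5], [1,2], [1,3], [1,4], [1,5], [2,3], [2,4], [2,5], [3,4], [3,5], [4,5]
  2-simplices (10): [0,1,2], [0,1,4], [0,2,3], [0,3,5], [0,4,5], [1,2,5], [1,3,4], [1,3,5], [2,3,4], [2,4,5]

Hence C_0 ≅ Z^6, C_1 ≅ Z^15, C_2 ≅ Z^10.

Boundary ∂_1: C_1 → C_0 is given by ∂[p,q] = [q] − [p]. For instance
  ∂[0,2] = [2] − [0].
The resulting 6×15 matrix has rank 5, and its Smith normal form has invariant factors (1,1,1,1,1).

∂_2: C_2 → C_1 sends each 2-simplex [p,q,r] to [q,r] − [p,r] + [p,q]. For instance
  ∂[2,3,4] = [3,4] − [2,4] + [2,3],
  ∂[0,1,2] = [1,2] − [0,2] + [0,1].
The resulting 15×10 matrix has rank 10, and its Smith normal form has invariant factors (1,1,1,1,1,1,1,1,1,2).

Reading off H_k = ker ∂_k / im ∂_{k+1}:

  H_0: rank C_0 − rank ∂_1 = 6 − 5 = 1, and the invariant factors of ∂_1 are all 1, so H_0 ≅ Z.
  H_1: rank ker ∂_1 − rank ∂_2 = (15 − 5) − 10 = 0, and ∂_2 has invariant factor 2 > 1, so H_1 ≅ Z/2.
  H_2: rank ker ∂_2 − rank ∂_3 = (10 − 10) − 0 = 0, and there is no ∂_3, so H_2 ≅ 0.

As a check, the Euler characteristic is 6 − 15 + 10 = 1, which agrees with 1 − 0 + 0 = 1.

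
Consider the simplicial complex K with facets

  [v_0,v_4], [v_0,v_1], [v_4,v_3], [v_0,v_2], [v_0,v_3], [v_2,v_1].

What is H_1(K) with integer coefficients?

We work with the vertex ordering v_0 < v_1 < v_2 < v_3 < v_4. The simplices of K, each written with vertices in increasing order, are:

  0-simplices (5): [v_0], [v_1], [v_2], [v_3], [v_4]
  1-simplices (6): [v_0,v_1], [v_0,v_2], [v_0,v_3], [v_0,v_4], [v_1,v_2], [v_3,v_4]

Hence C_0 ≅ Z^5, C_1 ≅ Z^6.

Boundary ∂_1: C_1 → C_0 sends each edge [p,q] (with p < q) to q − p. For instance
  ∂[v_0,v_1] = [v_1] − [v_0].
The resulting 5×6 matrix has rank 4, and its Smith normal form has invariant factors (1,1,1,1).

Reading off H_k = ker ∂_k / im ∂_{k+1}:

  H_1: rank ker ∂_1 − rank ∂_2 = (6 − 4) − 0 = 2, and there is no ∂_2, so H_1 = Z^2.

H_1 = Z^2.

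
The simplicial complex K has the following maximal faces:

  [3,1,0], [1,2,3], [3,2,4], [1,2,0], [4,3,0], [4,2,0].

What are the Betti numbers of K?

b_0 = 1, b_1 = 0, b_2 = 1.

We work with the vertex ordering 0 < 1 < 2 < 3 < 4. The simplices of K, each written with vertices in increasing order, are:

  0-simplices (5): [0], [1], [2], [3], [4]
  1-simplices (9): [0,1], [0,2], [0,3], [0,4], [1,2], [1,3], [2,3], [2,4], [3,4]
  2-simplices (6): [0,1,2], [0,1,3], [0,2,4], [0,3,4], [1,2,3], [2,3,4]

giving chain groups C_0 ≅ Z^5, C_1 ≅ Z^9, C_2 ≅ Z^6.

Boundary ∂_1: C_1 → C_0 sends each edge [p,q] (with p < q) to q − p. For instance
  ∂[0,3] = [3] − [0].
The resulting 5×9 matrix has rank 4, and its Smith normal form has invariant factors (1,1,1,1).

The boundary map ∂_2: C_2 → C_1 maps a triangle to the signed sum of its edges. For instance
  ∂[0,2,4] = [2,4] − [0,4] + [0,2],
  ∂[0,1,3] = [1,3] − [0,3] + [0,1].
The 9×6 boundary matrix has rank 5 and Smith normal form diag(1,1,1,1,1).

Now H_k = ker ∂_k / im ∂_{k+1}, so:

  H_0: rank C_0 − rank ∂_1 = 5 − 4 = 1, and the invariant factors of ∂_1 are all 1, so H_0 = Z.
  H_1: rank ker ∂_1 − rank ∂_2 = (9 − 4) − 5 = 0, and the invariant factors of ∂_2 are all 1, so H_1 = 0.
  H_2: rank ker ∂_2 − rank ∂_3 = (6 − 5) − 0 = 1, and there is no ∂_3, so H_2 = Z.

As a check, the Euler characteristic is 5 − 9 + 6 = 2, which agrees with 1 − 0 + 1 = 2.
(K is a triangulation of the 2-sphere S^2.)

Hence the Betti numbers are b_0 = 1, b_1 = 0, b_2 = 1.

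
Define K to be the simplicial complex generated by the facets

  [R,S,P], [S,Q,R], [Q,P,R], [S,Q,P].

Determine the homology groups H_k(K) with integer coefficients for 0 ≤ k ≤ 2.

H_0 ≅ Z,  H_1 = 0,  H_2 ≅ Z.

Fix the vertex order P < Q < R < S and write every simplex with vertices in increasing order. Then dim K = 2 and the simplices of K are:

  0-simplices (4): P, Q, R, S
  1-simplices (6): PQ, PR, PS, QR, QS, RS
  2-simplices (4): PQR, PQS, PRS, QRS

giving chain groups C_0 ≅ Z^4, C_1 ≅ Z^6, C_2 ≅ Z^4.

The boundary map ∂_1: C_1 → C_0 is given by ∂[p,q] = [q] − [p].
The 4×6 boundary matrix has rank 3 and Smith normal form diag(1,1,1).

The boundary map ∂_2: C_2 → C_1 sends each 2-simplex [p,q,r] to [q,r] − [p,r] + [p,q]. For instance
  ∂QRS = RS − QS + QR,
  ∂PQR = QR − PR + PQ.
The 6×4 boundary matrix has rank 3 and Smith normal form diag(1,1,1).

Now H_k = ker ∂_k / im ∂_{k+1}, so:

  H_0: rank C_0 − rank ∂_1 = 4 − 3 = 1, and the invariant factors of ∂_1 are all 1, so H_0 ≅ Z.
  H_1: rank ker ∂_1 − rank ∂_2 = (6 − 3) − 3 = 0, and the invariant factors of ∂_2 are all 1, so H_1 ≅ 0.
  H_2: rank ker ∂_2 − rank ∂_3 = (4 − 3) − 0 = 1, and there is no ∂_3, so H_2 ≅ Z.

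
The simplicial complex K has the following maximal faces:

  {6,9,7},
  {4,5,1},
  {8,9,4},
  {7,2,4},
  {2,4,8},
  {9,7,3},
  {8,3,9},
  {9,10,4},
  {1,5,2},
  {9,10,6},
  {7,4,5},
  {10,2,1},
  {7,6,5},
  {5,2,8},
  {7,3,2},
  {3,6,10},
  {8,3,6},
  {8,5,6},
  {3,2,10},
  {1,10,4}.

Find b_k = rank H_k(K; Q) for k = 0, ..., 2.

We work with the vertex ordering 1 < 2 < 3 < 4 < 5 < 6 < 7 < 8 < 9 < 10. The simplices of K, each written with vertices in increasing order, are:

  0-simplices (10): [1], [2], [3], [4], [5], [6], [7], [8], [9], [10]
  1-simplices (30): (30 of them)
  2-simplices (20): (20 of them)

giving chain groups C_0 ≅ Z^10, C_1 ≅ Z^30, C_2 ≅ Z^20.

The boundary map ∂_1: C_1 → C_0 is given by ∂[p,q] = [q] − [p].
As a 10×30 matrix over Z this has rank 9, with invariant factors (1,1,1,1,1,1,1,1,1).

∂_2: C_2 → C_1 acts by ∂[p,q,r] = [q,r] − [p,r] + [p,q]. For instance
  ∂[2,4,7] = [4,7] − [2,7] + [2,4],
  ∂[2,3,10] = [3,10] − [2,10] + [2,3].
This gives a 30×20 integer matrix of rank 20; reducing to Smith normal form yields diagonal entries (1,1,1,1,1,1,1,1,1,1,1,1,1,1,1,1,1,1,1,2).

Now H_k = ker ∂_k / im ∂_{k+1}, so:

  H_0: rank C_0 − rank ∂_1 = 10 − 9 = 1, and the invariant factors of ∂_1 are all 1, so H_0 = Z.
  H_1: rank ker ∂_1 − rank ∂_2 = (30 − 9) − 20 = 1, and ∂_2 has invariant factor 2 > 1, so H_1 = Z ⊕ Z/2.
  H_2: rank ker ∂_2 − rank ∂_3 = (20 − 20) − 0 = 0, and there is no ∂_3, so H_2 = 0.

(K is a triangulation of the Klein bottle.)

Hence the Betti numbers are b_0 = 1, b_1 = 1, b_2 = 0.

b_0 = 1, b_1 = 1, b_2 = 0.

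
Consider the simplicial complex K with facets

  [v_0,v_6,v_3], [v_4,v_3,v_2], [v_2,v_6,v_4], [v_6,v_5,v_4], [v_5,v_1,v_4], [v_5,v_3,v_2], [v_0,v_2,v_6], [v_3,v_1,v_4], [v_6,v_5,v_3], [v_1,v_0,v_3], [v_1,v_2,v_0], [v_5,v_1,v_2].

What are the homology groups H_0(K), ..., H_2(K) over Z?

Take the total order v_0 < v_1 < v_2 < v_3 < v_4 < v_5 < v_6 on the vertex set. Then K (dimension 2) consists of the simplices:

  0-simplices (7): [v_0], [v_1], [v_2], [v_3], [v_4], [v_5], [v_6]
  1-simplices (18): (18 of them)
  2-simplices (12): (12 of them)

Hence C_0 ≅ Z^7, C_1 ≅ Z^18, C_2 ≅ Z^12.

Boundary ∂_1: C_1 → C_0 is given by ∂[p,q] = [q] − [p]. For instance
  ∂[v_1,v_3] = [v_3] − [v_1].
As a 7×18 matrix over Z this has rank 6, with invariant factors (1,1,1,1,1,1).

∂_2: C_2 → C_1 acts by ∂[p,q,r] = [q,r] − [p,r] + [p,q]. For instance
  ∂[v_1,v_2,v_5] = [v_2,v_5] − [v_1,v_5] + [v_1,v_2],
  ∂[v_2,v_4,v_6] = [v_4,v_6] − [v_2,v_6] + [v_2,v_4].
As a 18×12 matrix over Z this has rank 12, with invariant factors (1,1,1,1,1,1,1,1,1,1,1,2).

Computing H_k = (kernel of ∂_k) / (image of ∂_{k+1}):

  H_0: rank C_0 − rank ∂_1 = 7 − 6 = 1, and the invariant factors of ∂_1 are all 1, so H_0 ≅ Z.
  H_1: rank ker ∂_1 − rank ∂_2 = (18 − 6) − 12 = 0, and ∂_2 has invariant factor 2 > 1, so H_1 ≅ Z/2.
  H_2: rank ker ∂_2 − rank ∂_3 = (12 − 12) − 0 = 0, and there is no ∂_3, so H_2 ≅ 0.

H_0 = Z,  H_1 = Z/2,  H_2 = 0.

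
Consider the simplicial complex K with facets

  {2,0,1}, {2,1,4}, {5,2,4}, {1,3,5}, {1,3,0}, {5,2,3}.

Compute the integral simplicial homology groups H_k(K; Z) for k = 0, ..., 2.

H_0 = Z,  H_1 = Z,  H_2 = 0.

K has 6 vertices, 12 edges, 6 triangles.
rank ∂_0 = 0, rank ∂_1 = 5 ⇒ b_0 = 6 − 0 − 5 = 1; all invariant factors of ∂_1 are 1 so no torsion. So H_0 ≅ Z.
rank ∂_1 = 5, rank ∂_2 = 6 ⇒ b_1 = 12 − 5 − 6 = 1; all invariant factors of ∂_2 are 1 so no torsion. So H_1 ≅ Z.
rank ∂_2 = 6, rank ∂_3 = 0 ⇒ b_2 = 6 − 6 − 0 = 0. So H_2 ≅ 0.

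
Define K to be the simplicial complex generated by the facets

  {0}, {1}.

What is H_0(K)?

Fix the vertex order 0 < 1 and write every simplex with vertices in increasing order. Then dim K = 0 and the simplices of K are:

  0-simplices (2): [0], [1]

giving chain groups C_0 ≅ Z^2.

Reading off H_k = ker ∂_k / im ∂_{k+1}:

  H_0: rank C_0 − rank ∂_1 = 2 − 0 = 2, and there is no ∂_1, so H_0 ≅ Z^2.

H_0 ≅ Z^2.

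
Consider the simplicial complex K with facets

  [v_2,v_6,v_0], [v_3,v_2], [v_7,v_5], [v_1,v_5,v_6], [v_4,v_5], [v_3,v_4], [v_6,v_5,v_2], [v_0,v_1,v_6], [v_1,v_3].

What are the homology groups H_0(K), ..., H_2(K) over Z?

H_0 ≅ Z,  H_1 ≅ Z^2,  H_2 = 0.

Fix the vertex order v_0 < v_1 < v_2 < v_3 < v_4 < v_5 < v_6 < v_7 and write every simplex with vertices in increasing order. Then dim K = 2 and the simplices of K are:

  0-simplices (8): [v_0], [v_1], [v_2], [v_3], [v_4], [v_5], [v_6], [v_7]
  1-simplices (13): [v_0,v_1], [v_0,v_2], [v_0,v_6], [v_1,v_3], [v_1,v_5], [v_1,v_6], [v_2,v_3], [v_2,v_5], [v_2,v_6], [v_3,v_4], [v_4,v_5], [v_5,v_6], [v_5,v_7]
  2-simplices (4): [v_0,v_1,v_6], [v_0,v_2,v_6], [v_1,v_5,v_6], [v_2,v_5,v_6]

Hence C_0 ≅ Z^8, C_1 ≅ Z^13, C_2 ≅ Z^4.

Boundary ∂_1: C_1 → C_0 maps an edge to its endpoints' difference, ∂[p,q] = q − p. For instance
  ∂[v_4,v_5] = [v_5] − [v_4].
As a 8×13 matrix over Z this has rank 7, with invariant factors (1,1,1,1,1,1,1).

∂_2: C_2 → C_1 maps a triangle to the signed sum of its edges. For instance
  ∂[v_0,v_2,v_6] = [v_2,v_6] − [v_0,v_6] + [v_0,v_2],
  ∂[v_1,v_5,v_6] = [v_5,v_6] − [v_1,v_6] + [v_1,v_5].
The resulting 13×4 matrix has rank 4, and its Smith normal form has invariant factors (1,1,1,1).

Computing H_k = (kernel of ∂_k) / (image of ∂_{k+1}):

  H_0: rank C_0 − rank ∂_1 = 8 − 7 = 1, and the invariant factors of ∂_1 are all 1, so H_0 = Z.
  H_1: rank ker ∂_1 − rank ∂_2 = (13 − 7) − 4 = 2, and the invariant factors of ∂_2 are all 1, so H_1 = Z^2.
  H_2: rank ker ∂_2 − rank ∂_3 = (4 − 4) − 0 = 0, and there is no ∂_3, so H_2 = 0.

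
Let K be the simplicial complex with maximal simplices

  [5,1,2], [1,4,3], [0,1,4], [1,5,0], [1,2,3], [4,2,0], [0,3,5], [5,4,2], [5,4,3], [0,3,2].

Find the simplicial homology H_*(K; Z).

Order the vertices as 0 < 1 < 2 < 3 < 4 < 5. Listing each simplex with vertices in this order, K has dimension 2 with simplices:

  0-simplices (6): [0], [1], [2], [3], [4], [5]
  1-simplices (15): [0,1], [0,2], [0,3], [0,4], [0,5], [1,2], [1,3], [1,4], [1,5], [2,3], [2,4], [2,5], [3,4], [3,5], [4,5]
  2-simplices (10): [0,1,4], [0,1,5], [0,2,3], [0,2,4], [0,3,5], [1,2,3], [1,2,5], [1,3,4], [2,4,5], [3,4,5]

giving chain groups C_0 ≅ Z^6, C_1 ≅ Z^15, C_2 ≅ Z^10.

Boundary ∂_1: C_1 → C_0 is given by ∂[p,q] = [q] − [p]. For instance
  ∂[0,5] = [5] − [0].
As a 6×15 matrix over Z this has rank 5, with invariant factors (1,1,1,1,1).

∂_2: C_2 → C_1 sends each 2-simplex [p,q,r] to [q,r] − [p,r] + [p,q]. For instance
  ∂[0,2,4] = [2,4] − [0,4] + [0,2],
  ∂[1,3,4] = [3,4] − [1,4] + [1,3].
This gives a 15×10 integer matrix of rank 10; reducing to Smith normal form yields diagonal entries (1,1,1,1,1,1,1,1,1,2).

From H_k ≅ ker(∂_k) / im(∂_{k+1}) we obtain:

  H_0: rank C_0 − rank ∂_1 = 6 − 5 = 1, and the invariant factors of ∂_1 are all 1, so H_0 ≅ Z.
  H_1: rank ker ∂_1 − rank ∂_2 = (15 − 5) − 10 = 0, and ∂_2 has invariant factor 2 > 1, so H_1 ≅ Z/2.
  H_2: rank ker ∂_2 − rank ∂_3 = (10 − 10) − 0 = 0, and there is no ∂_3, so H_2 ≅ 0.

As a check, the Euler characteristic is 6 − 15 + 10 = 1, which agrees with 1 − 0 + 0 = 1.

H_0 = Z,  H_1 = Z/2,  H_2 = 0.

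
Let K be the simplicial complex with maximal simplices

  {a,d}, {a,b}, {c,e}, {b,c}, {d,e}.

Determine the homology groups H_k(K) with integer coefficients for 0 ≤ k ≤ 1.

Order the vertices as a < b < c < d < e. Listing each simplex with vertices in this order, K has dimension 1 with simplices:

  0-simplices (5): a, b, c, d, e
  1-simplices (5): ab, ad, bc, ce, de

giving chain groups C_0 ≅ Z^5, C_1 ≅ Z^5.

∂_1: C_1 → C_0 is given by ∂[p,q] = [q] − [p]. For instance
  ∂de = e − d.
This gives a 5×5 integer matrix of rank 4; reducing to Smith normal form yields diagonal entries (1,1,1,1).

Now H_k = ker ∂_k / im ∂_{k+1}, so:

  H_0: rank C_0 − rank ∂_1 = 5 − 4 = 1, and the invariant factors of ∂_1 are all 1, so H_0 ≅ Z.
  H_1: rank ker ∂_1 − rank ∂_2 = (5 − 4) − 0 = 1, and there is no ∂_2, so H_1 ≅ Z.

(K is a triangulation of the circle S^1.)

H_0 = Z,  H_1 = Z.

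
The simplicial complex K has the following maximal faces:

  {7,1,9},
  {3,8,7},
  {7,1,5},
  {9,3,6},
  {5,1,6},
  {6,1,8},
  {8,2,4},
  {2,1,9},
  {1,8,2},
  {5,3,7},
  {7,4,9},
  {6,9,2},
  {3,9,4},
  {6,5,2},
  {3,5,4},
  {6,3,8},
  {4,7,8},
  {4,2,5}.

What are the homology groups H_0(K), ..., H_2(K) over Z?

We work with the vertex ordering 1 < 2 < 3 < 4 < 5 < 6 < 7 < 8 < 9. The simplices of K, each written with vertices in increasing order, are:

  0-simplices (9): [1], [2], [3], [4], [5], [6], [7], [8], [9]
  1-simplices (27): (27 of them)
  2-simplices (18): [1,2,8], [1,2,9], [1,5,6], [1,5,7], [1,6,8], [1,7,9], [2,4,5], [2,4,8], [2,5,6], [2,6,9], [3,4,5], [3,4,9], [3,5,7], [3,6,8], [3,6,9], [3,7,8], [4,7,8], [4,7,9]

so the chain groups are C_0 ≅ Z^9, C_1 ≅ Z^27, C_2 ≅ Z^18.

Boundary ∂_1: C_1 → C_0 maps an edge to its endpoints' difference, ∂[p,q] = q − p.
As a 9×27 matrix over Z this has rank 8, with invariant factors (1,1,1,1,1,1,1,1).

∂_2: C_2 → C_1 maps a triangle to the signed sum of its edges. For instance
  ∂[3,4,5] = [4,5] − [3,5] + [3,4],
  ∂[3,4,9] = [4,9] − [3,9] + [3,4].
As a 27×18 matrix over Z this has rank 18, with invariant factors (1,1,1,1,1,1,1,1,1,1,1,1,1,1,1,1,1,2).

Now H_k = ker ∂_k / im ∂_{k+1}, so:

  H_0: rank C_0 − rank ∂_1 = 9 − 8 = 1, and the invariant factors of ∂_1 are all 1, so H_0 = Z.
  H_1: rank ker ∂_1 − rank ∂_2 = (27 − 8) − 18 = 1, and ∂_2 has invariant factor 2 > 1, so H_1 = Z ⊕ Z/2Z.
  H_2: rank ker ∂_2 − rank ∂_3 = (18 − 18) − 0 = 0, and there is no ∂_3, so H_2 = 0.

As a check, the Euler characteristic is 9 − 27 + 18 = 0, which agrees with 1 − 1 + 0 = 0.

H_0 = Z,  H_1 = Z ⊕ Z/2Z,  H_2 = 0.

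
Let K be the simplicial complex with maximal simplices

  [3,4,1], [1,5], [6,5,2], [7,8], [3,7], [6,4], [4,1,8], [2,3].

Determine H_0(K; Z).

Order the vertices as 1 < 2 < 3 < 4 < 5 < 6 < 7 < 8. Listing each simplex with vertices in this order, K has dimension 2 with simplices:

  0-simplices (8): [1], [2], [3], [4], [5], [6], [7], [8]
  1-simplices (13): [1,3], [1,4], [1,5], [1,8], [2,3], [2,5], [2,6], [3,4], [3,7], [4,6], [4,8], [5,6], [7,8]
  2-simplices (3): [1,3,4], [1,4,8], [2,5,6]

Hence C_0 ≅ Z^8, C_1 ≅ Z^13, C_2 ≅ Z^3.

Boundary ∂_1: C_1 → C_0 maps an edge to its endpoints' difference, ∂[p,q] = q − p.
This gives a 8×13 integer matrix of rank 7; reducing to Smith normal form yields diagonal entries (1,1,1,1,1,1,1).

Boundary ∂_2: C_2 → C_1 maps a triangle to the signed sum of its edges. For instance
  ∂[1,3,4] = [3,4] − [1,4] + [1,3],
  ∂[1,4,8] = [4,8] − [1,8] + [1,4].
This gives a 13×3 integer matrix of rank 3; reducing to Smith normal form yields diagonal entries (1,1,1).

From H_k ≅ ker(∂_k) / im(∂_{k+1}) we obtain:

  H_0: rank C_0 − rank ∂_1 = 8 − 7 = 1, and the invariant factors of ∂_1 are all 1, so H_0 ≅ Z.

H_0 ≅ Z.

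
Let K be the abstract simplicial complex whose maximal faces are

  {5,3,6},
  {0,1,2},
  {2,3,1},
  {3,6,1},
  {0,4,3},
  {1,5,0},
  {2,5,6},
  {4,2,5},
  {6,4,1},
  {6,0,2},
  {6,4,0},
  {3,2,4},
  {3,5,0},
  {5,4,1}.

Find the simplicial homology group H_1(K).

Fix the vertex order 0 < 1 < 2 < 3 < 4 < 5 < 6 and write every simplex with vertices in increasing order. Then dim K = 2 and the simplices of K are:

  0-simplices (7): [0], [1], [2], [3], [4], [5], [6]
  1-simplices (21): [0,1], [0,2], [0,3], [0,4], [0,5], [0,6], [1,2], [1,3], [1,4], [1,5], [1,6], [2,3], [2,4], [2,5], [2,6], [3,4], [3,5], [3,6], [4,5], [4,6], [5,6]
  2-simplices (14): [0,1,2], [0,1,5], [0,2,6], [0,3,4], [0,3,5], [0,4,6], [1,2,3], [1,3,6], [1,4,5], [1,4,6], [2,3,4], [2,4,5], [2,5,6], [3,5,6]

Hence C_0 ≅ Z^7, C_1 ≅ Z^21, C_2 ≅ Z^14.

∂_1: C_1 → C_0 maps an edge to its endpoints' difference, ∂[p,q] = q − p.
The resulting 7×21 matrix has rank 6, and its Smith normal form has invariant factors (1,1,1,1,1,1).

The boundary map ∂_2: C_2 → C_1 sends each 2-simplex [p,q,r] to [q,r] − [p,r] + [p,q]. For instance
  ∂[0,1,5] = [1,5] − [0,5] + [0,1],
  ∂[0,1,2] = [1,2] − [0,2] + [0,1].
The resulting 21×14 matrix has rank 13, and its Smith normal form has invariant factors (1,1,1,1,1,1,1,1,1,1,1,1,1).

Now H_k = ker ∂_k / im ∂_{k+1}, so:

  H_1: rank ker ∂_1 − rank ∂_2 = (21 − 6) − 13 = 2, and the invariant factors of ∂_2 are all 1, so H_1 = Z^2.

(K is a triangulation of the torus T^2.)

H_1 = Z^2.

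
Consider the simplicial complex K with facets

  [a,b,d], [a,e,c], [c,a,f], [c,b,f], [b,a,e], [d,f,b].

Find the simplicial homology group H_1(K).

Order the vertices as a < b < c < d < e < f. Listing each simplex with vertices in this order, K has dimension 2 with simplices:

  0-simplices (6): a, b, c, d, e, f
  1-simplices (12): ab, ac, ad, ae, af, bc, bd, be, bf, ce, cf, df
  2-simplices (6): abd, abe, ace, acf, bcf, bdf

giving chain groups C_0 ≅ Z^6, C_1 ≅ Z^12, C_2 ≅ Z^6.

∂_1: C_1 → C_0 maps an edge to its endpoints' difference, ∂[p,q] = q − p.
As a 6×12 matrix over Z this has rank 5, with invariant factors (1,1,1,1,1).

Boundary ∂_2: C_2 → C_1 acts by ∂[p,q,r] = [q,r] − [p,r] + [p,q]. For instance
  ∂ace = ce − ae + ac,
  ∂bcf = cf − bf + bc.
The 12×6 boundary matrix has rank 6 and Smith normal form diag(1,1,1,1,1,1).

Reading off H_k = ker ∂_k / im ∂_{k+1}:

  H_1: rank ker ∂_1 − rank ∂_2 = (12 − 5) − 6 = 1, and the invariant factors of ∂_2 are all 1, so H_1 = Z.

H_1 ≅ Z.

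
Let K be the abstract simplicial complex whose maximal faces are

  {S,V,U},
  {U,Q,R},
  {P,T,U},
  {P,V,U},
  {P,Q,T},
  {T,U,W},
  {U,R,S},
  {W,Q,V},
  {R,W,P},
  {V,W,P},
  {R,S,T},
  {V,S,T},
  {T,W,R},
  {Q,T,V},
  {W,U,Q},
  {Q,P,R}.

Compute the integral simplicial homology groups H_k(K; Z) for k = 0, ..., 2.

Take the total order P < Q < R < S < T < U < V < W on the vertex set. Then K (dimension 2) consists of the simplices:

  0-simplices (8): P, Q, R, S, T, U, V, W
  1-simplices (24): PQ, PR, PT, PU, PV, PW, QR, QT, QU, QV, QW, RS, RT, RU, RW, ST, SU, SV, TU, TV, TW, UV, UW, VW
  2-simplices (16): PQR, PQT, PRW, PTU, PUV, PVW, QRU, QTV, QUW, QVW, RST, RSU, RTW, STV, SUV, TUW

Hence C_0 ≅ Z^8, C_1 ≅ Z^24, C_2 ≅ Z^16.

The boundary map ∂_1: C_1 → C_0 is given by ∂[p,q] = [q] − [p]. For instance
  ∂PU = U − P.
This gives a 8×24 integer matrix of rank 7; reducing to Smith normal form yields diagonal entries (1,1,1,1,1,1,1).

Boundary ∂_2: C_2 → C_1 maps a triangle to the signed sum of its edges. For instance
  ∂PQR = QR − PR + PQ,
  ∂QTV = TV − QV + QT.
As a 24×16 matrix over Z this has rank 15, with invariant factors (1,1,1,1,1,1,1,1,1,1,1,1,1,1,1).

From H_k ≅ ker(∂_k) / im(∂_{k+1}) we obtain:

  H_0: rank C_0 − rank ∂_1 = 8 − 7 = 1, and the invariant factors of ∂_1 are all 1, so H_0 ≅ Z.
  H_1: rank ker ∂_1 − rank ∂_2 = (24 − 7) − 15 = 2, and the invariant factors of ∂_2 are all 1, so H_1 ≅ Z^2.
  H_2: rank ker ∂_2 − rank ∂_3 = (16 − 15) − 0 = 1, and there is no ∂_3, so H_2 ≅ Z.

As a check, the Euler characteristic is 8 − 24 + 16 = 0, which agrees with 1 − 2 + 1 = 0.

H_0 ≅ Z,  H_1 ≅ Z^2,  H_2 ≅ Z.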